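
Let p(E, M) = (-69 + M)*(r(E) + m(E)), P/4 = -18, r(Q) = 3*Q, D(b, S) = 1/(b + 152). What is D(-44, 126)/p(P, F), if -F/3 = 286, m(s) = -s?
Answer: 1/14416704 ≈ 6.9364e-8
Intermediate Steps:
D(b, S) = 1/(152 + b)
F = -858 (F = -3*286 = -858)
P = -72 (P = 4*(-18) = -72)
p(E, M) = 2*E*(-69 + M) (p(E, M) = (-69 + M)*(3*E - E) = (-69 + M)*(2*E) = 2*E*(-69 + M))
D(-44, 126)/p(P, F) = 1/((152 - 44)*((2*(-72)*(-69 - 858)))) = 1/(108*((2*(-72)*(-927)))) = (1/108)/133488 = (1/108)*(1/133488) = 1/14416704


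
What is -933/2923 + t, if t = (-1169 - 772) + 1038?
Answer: -2640402/2923 ≈ -903.32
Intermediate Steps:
t = -903 (t = -1941 + 1038 = -903)
-933/2923 + t = -933/2923 - 903 = -2640402/2923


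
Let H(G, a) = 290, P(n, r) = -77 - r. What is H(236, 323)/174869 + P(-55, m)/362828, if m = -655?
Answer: 103147201/31723684766 ≈ 0.0032514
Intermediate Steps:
H(236, 323)/174869 + P(-55, m)/362828 = 290/174869 + (-77 - 1*(-655))/362828 = 290*(1/174869) + (-77 + 655)*(1/362828) = 290/174869 + 578*(1/362828) = 290/174869 + 289/181414 = 103147201/31723684766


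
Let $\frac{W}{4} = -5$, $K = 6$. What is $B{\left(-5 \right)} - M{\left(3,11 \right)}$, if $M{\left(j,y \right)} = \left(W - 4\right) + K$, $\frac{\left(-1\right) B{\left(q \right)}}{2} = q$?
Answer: $28$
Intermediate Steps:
$B{\left(q \right)} = - 2 q$
$W = -20$ ($W = 4 \left(-5\right) = -20$)
$M{\left(j,y \right)} = -18$ ($M{\left(j,y \right)} = \left(-20 - 4\right) + 6 = -24 + 6 = -18$)
$B{\left(-5 \right)} - M{\left(3,11 \right)} = \left(-2\right) \left(-5\right) - -18 = 10 + 18 = 28$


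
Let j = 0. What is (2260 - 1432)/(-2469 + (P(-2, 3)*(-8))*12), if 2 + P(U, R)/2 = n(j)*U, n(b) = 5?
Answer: -276/55 ≈ -5.0182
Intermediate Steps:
P(U, R) = -4 + 10*U (P(U, R) = -4 + 2*(5*U) = -4 + 10*U)
(2260 - 1432)/(-2469 + (P(-2, 3)*(-8))*12) = (2260 - 1432)/(-2469 + ((-4 + 10*(-2))*(-8))*12) = 828/(-2469 + ((-4 - 20)*(-8))*12) = 828/(-2469 - 24*(-8)*12) = 828/(-2469 + 192*12) = 828/(-2469 + 2304) = 828/(-165) = 828*(-1/165) = -276/55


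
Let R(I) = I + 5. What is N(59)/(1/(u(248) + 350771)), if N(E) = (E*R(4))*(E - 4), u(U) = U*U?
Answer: 12040491375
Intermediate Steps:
R(I) = 5 + I
u(U) = U²
N(E) = 9*E*(-4 + E) (N(E) = (E*(5 + 4))*(E - 4) = (E*9)*(-4 + E) = (9*E)*(-4 + E) = 9*E*(-4 + E))
N(59)/(1/(u(248) + 350771)) = (9*59*(-4 + 59))/(1/(248² + 350771)) = (9*59*55)/(1/(61504 + 350771)) = 29205/(1/412275) = 29205*412275 = 12040491375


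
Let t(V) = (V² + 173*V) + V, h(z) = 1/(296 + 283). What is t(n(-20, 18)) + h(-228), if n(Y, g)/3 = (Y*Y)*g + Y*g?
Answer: 245867069521/579 ≈ 4.2464e+8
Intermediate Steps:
h(z) = 1/579
n(Y, g) = 3*Y*g + 3*g*Y² (n(Y, g) = 3*((Y*Y)*g + Y*g) = 3*(Y²*g + Y*g) = 3*(g*Y² + Y*g) = 3*(Y*g + g*Y²) = 3*Y*g + 3*g*Y²)
t(V) = V² + 174*V
t(n(-20, 18)) + h(-228) = (3*(-20)*18*(1 - 20))*(174 + 3*(-20)*18*(1 - 20)) + 1/579 = (3*(-20)*18*(-19))*(174 + 3*(-20)*18*(-19)) + 1/579 = 20520*(174 + 20520) + 1/579 = 20520*20694 + 1/579 = 424640880 + 1/579 = 245867069521/579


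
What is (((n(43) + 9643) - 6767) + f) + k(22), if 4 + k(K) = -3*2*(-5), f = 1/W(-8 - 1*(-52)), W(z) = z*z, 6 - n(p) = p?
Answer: 5546641/1936 ≈ 2865.0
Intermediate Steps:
n(p) = 6 - p
W(z) = z²
f = 1/1936 (f = 1/((-8 - 1*(-52))²) = 1/((-8 + 52)²) = 1/(44²) = 1/1936 ≈ 0.00051653)
k(K) = 26 (k(K) = -4 - 3*2*(-5) = -4 - 6*(-5) = -4 + 30 = 26)
(((n(43) + 9643) - 6767) + f) + k(22) = ((((6 - 1*43) + 9643) - 6767) + 1/1936) + 26 = ((((6 - 43) + 9643) - 6767) + 1/1936) + 26 = (((-37 + 9643) - 6767) + 1/1936) + 26 = ((9606 - 6767) + 1/1936) + 26 = (2839 + 1/1936) + 26 = 5496305/1936 + 26 = 5546641/1936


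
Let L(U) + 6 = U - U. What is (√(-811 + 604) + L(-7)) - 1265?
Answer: -1271 + 3*I*√23 ≈ -1271.0 + 14.387*I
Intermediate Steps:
L(U) = -6 (L(U) = -6 + (U - U) = -6 + 0 = -6)
(√(-811 + 604) + L(-7)) - 1265 = (√(-811 + 604) - 6) - 1265 = (√(-207) - 6) - 1265 = (3*I*√23 - 6) - 1265 = (-6 + 3*I*√23) - 1265 = -1271 + 3*I*√23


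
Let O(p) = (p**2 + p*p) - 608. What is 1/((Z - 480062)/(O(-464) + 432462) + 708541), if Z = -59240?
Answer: 431223/305538905992 ≈ 1.4114e-6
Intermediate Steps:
O(p) = -608 + 2*p**2 (O(p) = (p**2 + p**2) - 608 = 2*p**2 - 608 = -608 + 2*p**2)
1/((Z - 480062)/(O(-464) + 432462) + 708541) = 1/((-59240 - 480062)/((-608 + 2*(-464)**2) + 432462) + 708541) = 1/(-539302/((-608 + 2*215296) + 432462) + 708541) = 1/(-539302/((-608 + 430592) + 432462) + 708541) = 1/(-539302/(429984 + 432462) + 708541) = 1/(-539302/862446 + 708541) = 1/(-539302*1/862446 + 708541) = 1/(-269651/431223 + 708541) = 1/(305538905992/431223) = 431223/305538905992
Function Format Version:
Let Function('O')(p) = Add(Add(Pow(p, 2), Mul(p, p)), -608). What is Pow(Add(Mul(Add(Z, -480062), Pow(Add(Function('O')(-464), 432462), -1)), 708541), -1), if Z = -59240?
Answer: Rational(431223, 305538905992) ≈ 1.4114e-6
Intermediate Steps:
Function('O')(p) = Add(-608, Mul(2, Pow(p, 2))) (Function('O')(p) = Add(Add(Pow(p, 2), Pow(p, 2)), -608) = Add(Mul(2, Pow(p, 2)), -608) = Add(-608, Mul(2, Pow(p, 2))))
Pow(Add(Mul(Add(Z, -480062), Pow(Add(Function('O')(-464), 432462), -1)), 708541), -1) = Pow(Add(Mul(Add(-59240, -480062), Pow(Add(Add(-608, Mul(2, Pow(-464, 2))), 432462), -1)), 708541), -1) = Pow(Add(Mul(-539302, Pow(Add(Add(-608, Mul(2, 215296)), 432462), -1)), 708541), -1) = Pow(Add(Mul(-539302, Pow(Add(Add(-608, 430592), 432462), -1)), 708541), -1) = Pow(Add(Mul(-539302, Pow(Add(429984, 432462), -1)), 708541), -1) = Pow(Add(Mul(-539302, Pow(862446, -1)), 708541), -1) = Pow(Add(Mul(-539302, Rational(1, 862446)), 708541), -1) = Pow(Add(Rational(-269651, 431223), 708541), -1) = Pow(Rational(305538905992, 431223), -1) = Rational(431223, 305538905992)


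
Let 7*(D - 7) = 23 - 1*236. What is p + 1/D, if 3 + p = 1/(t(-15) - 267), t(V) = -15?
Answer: -70441/23124 ≈ -3.0462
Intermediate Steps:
D = -164/7 (D = 7 + (23 - 1*236)/7 = 7 + (23 - 236)/7 = 7 + (⅐)*(-213) = 7 - 213/7 = -164/7 ≈ -23.429)
p = -847/282 (p = -3 + 1/(-15 - 267) = -3 + 1/(-282) = -3 - 1/282 = -847/282 ≈ -3.0035)
p + 1/D = -847/282 + 1/(-164/7) = -847/282 - 7/164 = -70441/23124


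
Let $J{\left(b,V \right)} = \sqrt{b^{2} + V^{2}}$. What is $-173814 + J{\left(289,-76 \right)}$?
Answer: $-173814 + \sqrt{89297} \approx -1.7352 \cdot 10^{5}$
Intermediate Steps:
$J{\left(b,V \right)} = \sqrt{V^{2} + b^{2}}$
$-173814 + J{\left(289,-76 \right)} = -173814 + \sqrt{\left(-76\right)^{2} + 289^{2}} = -173814 + \sqrt{5776 + 83521} = -173814 + \sqrt{89297}$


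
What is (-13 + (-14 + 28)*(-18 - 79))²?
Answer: 1879641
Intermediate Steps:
(-13 + (-14 + 28)*(-18 - 79))² = (-13 + 14*(-97))² = (-13 - 1358)² = (-1371)² = 1879641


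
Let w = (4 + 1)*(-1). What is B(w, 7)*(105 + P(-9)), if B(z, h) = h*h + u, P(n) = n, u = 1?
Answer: 4800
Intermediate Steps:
w = -5 (w = 5*(-1) = -5)
B(z, h) = 1 + h**2 (B(z, h) = h*h + 1 = h**2 + 1 = 1 + h**2)
B(w, 7)*(105 + P(-9)) = (1 + 7**2)*(105 - 9) = (1 + 49)*96 = 50*96 = 4800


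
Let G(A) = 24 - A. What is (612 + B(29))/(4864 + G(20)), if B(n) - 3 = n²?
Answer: 364/1217 ≈ 0.29910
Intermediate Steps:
B(n) = 3 + n²
(612 + B(29))/(4864 + G(20)) = (612 + (3 + 29²))/(4864 + (24 - 1*20)) = (612 + (3 + 841))/(4864 + (24 - 20)) = (612 + 844)/(4864 + 4) = 1456/4868 = 1456*(1/4868) = 364/1217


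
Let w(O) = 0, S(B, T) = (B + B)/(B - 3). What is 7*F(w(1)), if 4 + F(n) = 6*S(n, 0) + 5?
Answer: 7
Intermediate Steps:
S(B, T) = 2*B/(-3 + B) (S(B, T) = (2*B)/(-3 + B) = 2*B/(-3 + B))
F(n) = 1 + 12*n/(-3 + n) (F(n) = -4 + (6*(2*n/(-3 + n)) + 5) = -4 + (12*n/(-3 + n) + 5) = -4 + (5 + 12*n/(-3 + n)) = 1 + 12*n/(-3 + n))
7*F(w(1)) = 7*((-3 + 13*0)/(-3 + 0)) = 7*((-3 + 0)/(-3)) = 7*(-1/3*(-3)) = 7*1 = 7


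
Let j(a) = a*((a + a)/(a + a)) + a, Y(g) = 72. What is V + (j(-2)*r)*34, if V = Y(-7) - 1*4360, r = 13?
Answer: -6056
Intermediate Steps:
j(a) = 2*a (j(a) = a*((2*a)/((2*a))) + a = a*((2*a)*(1/(2*a))) + a = a*1 + a = a + a = 2*a)
V = -4288 (V = 72 - 1*4360 = 72 - 4360 = -4288)
V + (j(-2)*r)*34 = -4288 + ((2*(-2))*13)*34 = -4288 - 4*13*34 = -4288 - 52*34 = -4288 - 1768 = -6056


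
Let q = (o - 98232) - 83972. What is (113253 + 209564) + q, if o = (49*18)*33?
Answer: 169719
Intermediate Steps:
o = 29106 (o = 882*33 = 29106)
q = -153098 (q = (29106 - 98232) - 83972 = -69126 - 83972 = -153098)
(113253 + 209564) + q = (113253 + 209564) - 153098 = 322817 - 153098 = 169719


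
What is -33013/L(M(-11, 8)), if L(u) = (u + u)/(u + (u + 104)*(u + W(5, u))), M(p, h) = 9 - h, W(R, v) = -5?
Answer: 13832447/2 ≈ 6.9162e+6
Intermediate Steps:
L(u) = 2*u/(u + (-5 + u)*(104 + u)) (L(u) = (u + u)/(u + (u + 104)*(u - 5)) = (2*u)/(u + (104 + u)*(-5 + u)) = (2*u)/(u + (-5 + u)*(104 + u)) = 2*u/(u + (-5 + u)*(104 + u)))
-33013/L(M(-11, 8)) = -33013*(-520 + (9 - 1*8)² + 100*(9 - 1*8))/(2*(9 - 1*8)) = -33013*(-520 + (9 - 8)² + 100*(9 - 8))/(2*(9 - 8)) = -33013/(2*1/(-520 + 1² + 100*1)) = -33013/(2*1/(-520 + 1 + 100)) = -33013/(2*1/(-419)) = -33013/(2*1*(-1/419)) = -33013/(-2/419) = -33013*(-419/2) = 13832447/2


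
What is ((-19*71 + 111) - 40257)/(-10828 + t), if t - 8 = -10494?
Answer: 41495/21314 ≈ 1.9468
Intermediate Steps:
t = -10486 (t = 8 - 10494 = -10486)
((-19*71 + 111) - 40257)/(-10828 + t) = ((-19*71 + 111) - 40257)/(-10828 - 10486) = ((-1349 + 111) - 40257)/(-21314) = (-1238 - 40257)*(-1/21314) = -41495*(-1/21314) = 41495/21314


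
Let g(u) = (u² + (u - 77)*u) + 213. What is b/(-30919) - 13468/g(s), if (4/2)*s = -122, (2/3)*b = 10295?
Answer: -151790713/95477872 ≈ -1.5898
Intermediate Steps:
b = 30885/2 (b = (3/2)*10295 = 30885/2 ≈ 15443.)
s = -61 (s = (½)*(-122) = -61)
g(u) = 213 + u² + u*(-77 + u) (g(u) = (u² + (-77 + u)*u) + 213 = (u² + u*(-77 + u)) + 213 = 213 + u² + u*(-77 + u))
b/(-30919) - 13468/g(s) = (30885/2)/(-30919) - 13468/(213 - 77*(-61) + 2*(-61)²) = (30885/2)*(-1/30919) - 13468/(213 + 4697 + 2*3721) = -30885/61838 - 13468/(213 + 4697 + 7442) = -30885/61838 - 13468/12352 = -30885/61838 - 13468*1/12352 = -30885/61838 - 3367/3088 = -151790713/95477872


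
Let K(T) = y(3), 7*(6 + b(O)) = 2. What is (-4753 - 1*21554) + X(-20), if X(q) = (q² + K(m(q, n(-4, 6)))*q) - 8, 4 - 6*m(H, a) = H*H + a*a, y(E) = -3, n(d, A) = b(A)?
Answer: -25855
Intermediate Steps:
b(O) = -40/7 (b(O) = -6 + (⅐)*2 = -6 + 2/7 = -40/7)
n(d, A) = -40/7
m(H, a) = ⅔ - H²/6 - a²/6 (m(H, a) = ⅔ - (H*H + a*a)/6 = ⅔ - (H² + a²)/6 = ⅔ + (-H²/6 - a²/6) = ⅔ - H²/6 - a²/6)
K(T) = -3
X(q) = -8 + q² - 3*q (X(q) = (q² - 3*q) - 8 = -8 + q² - 3*q)
(-4753 - 1*21554) + X(-20) = (-4753 - 1*21554) + (-8 + (-20)² - 3*(-20)) = (-4753 - 21554) + (-8 + 400 + 60) = -26307 + 452 = -25855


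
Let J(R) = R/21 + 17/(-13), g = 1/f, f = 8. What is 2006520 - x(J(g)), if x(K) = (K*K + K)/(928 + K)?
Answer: 8869254326635583/4420217256 ≈ 2.0065e+6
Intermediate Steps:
g = ⅛ (g = 1/8 = ⅛ ≈ 0.12500)
J(R) = -17/13 + R/21 (J(R) = R*(1/21) + 17*(-1/13) = R/21 - 17/13 = -17/13 + R/21)
x(K) = (K + K²)/(928 + K) (x(K) = (K² + K)/(928 + K) = (K + K²)/(928 + K))
2006520 - x(J(g)) = 2006520 - (-17/13 + (1/21)*(⅛))*(1 + (-17/13 + (1/21)*(⅛)))/(928 + (-17/13 + (1/21)*(⅛))) = 2006520 - (-17/13 + 1/168)*(1 + (-17/13 + 1/168))/(928 + (-17/13 + 1/168)) = 2006520 - (-2843)*(1 - 2843/2184)/(2184*(928 - 2843/2184)) = 2006520 - (-2843)*(-659)/(2184*2023909/2184*2184) = 2006520 - (-2843)*2184*(-659)/(2184*2023909*2184) = 2006520 - 1*1873537/4420217256 = 2006520 - 1873537/4420217256 = 8869254326635583/4420217256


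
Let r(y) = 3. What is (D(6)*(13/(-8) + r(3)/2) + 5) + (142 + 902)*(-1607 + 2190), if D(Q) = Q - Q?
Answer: 608657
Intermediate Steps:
D(Q) = 0
(D(6)*(13/(-8) + r(3)/2) + 5) + (142 + 902)*(-1607 + 2190) = (0*(13/(-8) + 3/2) + 5) + (142 + 902)*(-1607 + 2190) = (0*(13*(-1/8) + 3*(1/2)) + 5) + 1044*583 = (0*(-13/8 + 3/2) + 5) + 608652 = (0*(-1/8) + 5) + 608652 = (0 + 5) + 608652 = 5 + 608652 = 608657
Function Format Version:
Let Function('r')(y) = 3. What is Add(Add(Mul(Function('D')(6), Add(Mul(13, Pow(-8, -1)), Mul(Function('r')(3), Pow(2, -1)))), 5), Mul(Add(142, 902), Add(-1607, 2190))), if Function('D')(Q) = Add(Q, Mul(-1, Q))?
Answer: 608657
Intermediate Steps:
Function('D')(Q) = 0
Add(Add(Mul(Function('D')(6), Add(Mul(13, Pow(-8, -1)), Mul(Function('r')(3), Pow(2, -1)))), 5), Mul(Add(142, 902), Add(-1607, 2190))) = Add(Add(Mul(0, Add(Mul(13, Pow(-8, -1)), Mul(3, Pow(2, -1)))), 5), Mul(Add(142, 902), Add(-1607, 2190))) = Add(Add(Mul(0, Add(Mul(13, Rational(-1, 8)), Mul(3, Rational(1, 2)))), 5), Mul(1044, 583)) = Add(Add(Mul(0, Add(Rational(-13, 8), Rational(3, 2))), 5), 608652) = Add(Add(Mul(0, Rational(-1, 8)), 5), 608652) = Add(Add(0, 5), 608652) = Add(5, 608652) = 608657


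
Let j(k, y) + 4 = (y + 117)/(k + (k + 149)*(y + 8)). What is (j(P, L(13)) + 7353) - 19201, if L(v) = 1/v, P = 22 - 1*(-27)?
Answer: -253951282/21427 ≈ -11852.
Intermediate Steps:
P = 49 (P = 22 + 27 = 49)
j(k, y) = -4 + (117 + y)/(k + (8 + y)*(149 + k)) (j(k, y) = -4 + (y + 117)/(k + (k + 149)*(y + 8)) = -4 + (117 + y)/(k + (149 + k)*(8 + y)) = -4 + (117 + y)/(k + (8 + y)*(149 + k)))
(j(P, L(13)) + 7353) - 19201 = ((-4651 - 595/13 - 36*49 - 4*49/13)/(1192 + 9*49 + 149/13 + 49/13) + 7353) - 19201 = ((-4651 - 595*1/13 - 1764 - 4*49*1/13)/(1192 + 441 + 149*(1/13) + 49*(1/13)) + 7353) - 19201 = ((-4651 - 595/13 - 1764 - 196/13)/(1192 + 441 + 149/13 + 49/13) + 7353) - 19201 = (-84186/13/(21427/13) + 7353) - 19201 = ((13/21427)*(-84186/13) + 7353) - 19201 = (-84186/21427 + 7353) - 19201 = 157468545/21427 - 19201 = -253951282/21427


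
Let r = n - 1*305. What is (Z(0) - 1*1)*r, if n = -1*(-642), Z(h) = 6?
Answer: 1685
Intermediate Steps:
n = 642
r = 337 (r = 642 - 1*305 = 642 - 305 = 337)
(Z(0) - 1*1)*r = (6 - 1*1)*337 = (6 - 1)*337 = 5*337 = 1685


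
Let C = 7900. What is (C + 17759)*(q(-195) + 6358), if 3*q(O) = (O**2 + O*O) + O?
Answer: 811927737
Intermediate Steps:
q(O) = O/3 + 2*O**2/3 (q(O) = ((O**2 + O*O) + O)/3 = ((O**2 + O**2) + O)/3 = (2*O**2 + O)/3 = (O + 2*O**2)/3 = O/3 + 2*O**2/3)
(C + 17759)*(q(-195) + 6358) = (7900 + 17759)*((1/3)*(-195)*(1 + 2*(-195)) + 6358) = 25659*((1/3)*(-195)*(1 - 390) + 6358) = 25659*((1/3)*(-195)*(-389) + 6358) = 25659*(25285 + 6358) = 25659*31643 = 811927737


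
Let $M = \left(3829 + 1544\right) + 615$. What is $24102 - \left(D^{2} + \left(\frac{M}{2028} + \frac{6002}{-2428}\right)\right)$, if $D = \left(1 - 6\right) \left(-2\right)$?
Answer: $\frac{4924295715}{205166} \approx 24002.0$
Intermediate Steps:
$D = 10$ ($D = \left(-5\right) \left(-2\right) = 10$)
$M = 5988$ ($M = 5373 + 615 = 5988$)
$24102 - \left(D^{2} + \left(\frac{M}{2028} + \frac{6002}{-2428}\right)\right) = 24102 - \left(10^{2} + \left(\frac{5988}{2028} + \frac{6002}{-2428}\right)\right) = 24102 - \left(100 + \left(5988 \cdot \frac{1}{2028} + 6002 \left(- \frac{1}{2428}\right)\right)\right) = 24102 - \left(100 + \left(\frac{499}{169} - \frac{3001}{1214}\right)\right) = 24102 - \left(100 + \frac{98617}{205166}\right) = 24102 - \frac{20615217}{205166} = \frac{4924295715}{205166}$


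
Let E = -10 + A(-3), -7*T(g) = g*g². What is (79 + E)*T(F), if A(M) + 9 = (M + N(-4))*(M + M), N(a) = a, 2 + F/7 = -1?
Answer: 134946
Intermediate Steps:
F = -21 (F = -14 + 7*(-1) = -14 - 7 = -21)
A(M) = -9 + 2*M*(-4 + M) (A(M) = -9 + (M - 4)*(M + M) = -9 + (-4 + M)*(2*M) = -9 + 2*M*(-4 + M))
T(g) = -g³/7 (T(g) = -g*g²/7 = -g³/7)
E = 23 (E = -10 + (-9 - 8*(-3) + 2*(-3)²) = -10 + (-9 + 24 + 2*9) = -10 + (-9 + 24 + 18) = -10 + 33 = 23)
(79 + E)*T(F) = (79 + 23)*(-⅐*(-21)³) = 102*(-⅐*(-9261)) = 102*1323 = 134946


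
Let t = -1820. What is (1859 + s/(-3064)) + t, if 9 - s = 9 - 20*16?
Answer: 14897/383 ≈ 38.896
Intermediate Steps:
s = 320 (s = 9 - (9 - 20*16) = 9 - (9 - 320) = 9 - 1*(-311) = 9 + 311 = 320)
(1859 + s/(-3064)) + t = (1859 + 320/(-3064)) - 1820 = (1859 + 320*(-1/3064)) - 1820 = (1859 - 40/383) - 1820 = 711957/383 - 1820 = 14897/383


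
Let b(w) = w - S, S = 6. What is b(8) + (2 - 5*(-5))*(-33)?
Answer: -889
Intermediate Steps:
b(w) = -6 + w (b(w) = w - 1*6 = w - 6 = -6 + w)
b(8) + (2 - 5*(-5))*(-33) = (-6 + 8) + (2 - 5*(-5))*(-33) = 2 + (2 + 25)*(-33) = 2 + 27*(-33) = 2 - 891 = -889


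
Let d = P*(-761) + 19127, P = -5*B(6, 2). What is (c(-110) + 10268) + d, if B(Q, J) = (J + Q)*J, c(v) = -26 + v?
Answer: 90139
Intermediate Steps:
B(Q, J) = J*(J + Q)
P = -80 (P = -10*(2 + 6) = -10*8 = -5*16 = -80)
d = 80007 (d = -80*(-761) + 19127 = 60880 + 19127 = 80007)
(c(-110) + 10268) + d = ((-26 - 110) + 10268) + 80007 = (-136 + 10268) + 80007 = 10132 + 80007 = 90139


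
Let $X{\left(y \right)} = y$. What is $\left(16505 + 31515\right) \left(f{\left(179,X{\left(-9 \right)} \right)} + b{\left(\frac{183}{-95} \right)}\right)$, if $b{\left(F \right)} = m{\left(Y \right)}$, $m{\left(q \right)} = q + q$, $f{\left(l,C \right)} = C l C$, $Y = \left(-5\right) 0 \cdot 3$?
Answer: $696241980$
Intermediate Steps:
$Y = 0$ ($Y = 0 \cdot 3 = 0$)
$f{\left(l,C \right)} = l C^{2}$
$m{\left(q \right)} = 2 q$
$b{\left(F \right)} = 0$ ($b{\left(F \right)} = 2 \cdot 0 = 0$)
$\left(16505 + 31515\right) \left(f{\left(179,X{\left(-9 \right)} \right)} + b{\left(\frac{183}{-95} \right)}\right) = \left(16505 + 31515\right) \left(179 \left(-9\right)^{2} + 0\right) = 48020 \left(179 \cdot 81 + 0\right) = 48020 \left(14499 + 0\right) = 48020 \cdot 14499 = 696241980$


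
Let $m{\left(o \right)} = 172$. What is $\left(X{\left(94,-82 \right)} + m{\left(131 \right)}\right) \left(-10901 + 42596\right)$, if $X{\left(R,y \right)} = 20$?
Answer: $6085440$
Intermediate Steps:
$\left(X{\left(94,-82 \right)} + m{\left(131 \right)}\right) \left(-10901 + 42596\right) = \left(20 + 172\right) \left(-10901 + 42596\right) = 192 \cdot 31695 = 6085440$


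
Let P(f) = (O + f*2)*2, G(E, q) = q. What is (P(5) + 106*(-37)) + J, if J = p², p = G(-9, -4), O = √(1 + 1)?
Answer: -3886 + 2*√2 ≈ -3883.2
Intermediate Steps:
O = √2 ≈ 1.4142
p = -4
P(f) = 2*√2 + 4*f (P(f) = (√2 + f*2)*2 = (√2 + 2*f)*2 = 2*√2 + 4*f)
J = 16 (J = (-4)² = 16)
(P(5) + 106*(-37)) + J = ((2*√2 + 4*5) + 106*(-37)) + 16 = ((2*√2 + 20) - 3922) + 16 = ((20 + 2*√2) - 3922) + 16 = (-3902 + 2*√2) + 16 = -3886 + 2*√2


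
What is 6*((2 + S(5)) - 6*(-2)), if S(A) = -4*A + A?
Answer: -6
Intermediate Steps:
S(A) = -3*A
6*((2 + S(5)) - 6*(-2)) = 6*((2 - 3*5) - 6*(-2)) = 6*((2 - 15) + 12) = 6*(-13 + 12) = 6*(-1) = -6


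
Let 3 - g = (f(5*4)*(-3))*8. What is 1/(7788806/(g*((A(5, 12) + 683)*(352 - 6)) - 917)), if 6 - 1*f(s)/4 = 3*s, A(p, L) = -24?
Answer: -1181341451/7788806 ≈ -151.67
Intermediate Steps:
f(s) = 24 - 12*s
g = -5181 (g = 3 - (24 - 60*4)*(-3)*8 = 3 - (24 - 12*20)*(-3)*8 = 3 - (24 - 240)*(-3)*8 = 3 - (-216*(-3))*8 = 3 - 648*8 = 3 - 1*5184 = 3 - 5184 = -5181)
1/(7788806/(g*((A(5, 12) + 683)*(352 - 6)) - 917)) = 1/(7788806/(-5181*(-24 + 683)*(352 - 6) - 917)) = 1/(7788806/(-3414279*346 - 917)) = 1/(7788806/(-5181*228014 - 917)) = 1/(7788806/(-1181340534 - 917)) = 1/(7788806/(-1181341451)) = 1/(7788806*(-1/1181341451)) = 1/(-7788806/1181341451) = -1181341451/7788806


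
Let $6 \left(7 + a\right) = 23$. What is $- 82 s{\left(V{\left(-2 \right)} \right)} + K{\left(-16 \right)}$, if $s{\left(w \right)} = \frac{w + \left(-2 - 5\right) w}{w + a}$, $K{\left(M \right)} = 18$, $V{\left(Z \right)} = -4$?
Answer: $\frac{12582}{43} \approx 292.6$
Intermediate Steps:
$a = - \frac{19}{6}$ ($a = -7 + \frac{1}{6} \cdot 23 = -7 + \frac{23}{6} = - \frac{19}{6} \approx -3.1667$)
$s{\left(w \right)} = - \frac{6 w}{- \frac{19}{6} + w}$ ($s{\left(w \right)} = \frac{w + \left(-2 - 5\right) w}{w - \frac{19}{6}} = \frac{w - 7 w}{- \frac{19}{6} + w} = \frac{\left(-6\right) w}{- \frac{19}{6} + w} = - \frac{6 w}{- \frac{19}{6} + w}$)
$- 82 s{\left(V{\left(-2 \right)} \right)} + K{\left(-16 \right)} = - 82 \left(\left(-36\right) \left(-4\right) \frac{1}{-19 + 6 \left(-4\right)}\right) + 18 = - 82 \left(\left(-36\right) \left(-4\right) \frac{1}{-19 - 24}\right) + 18 = - 82 \left(\left(-36\right) \left(-4\right) \frac{1}{-43}\right) + 18 = - 82 \left(\left(-36\right) \left(-4\right) \left(- \frac{1}{43}\right)\right) + 18 = \left(-82\right) \left(- \frac{144}{43}\right) + 18 = \frac{11808}{43} + 18 = \frac{12582}{43}$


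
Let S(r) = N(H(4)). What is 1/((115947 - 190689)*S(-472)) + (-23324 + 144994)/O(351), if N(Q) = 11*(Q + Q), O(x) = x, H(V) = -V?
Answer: 266753201557/769543632 ≈ 346.64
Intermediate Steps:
N(Q) = 22*Q (N(Q) = 11*(2*Q) = 22*Q)
S(r) = -88 (S(r) = 22*(-1*4) = 22*(-4) = -88)
1/((115947 - 190689)*S(-472)) + (-23324 + 144994)/O(351) = 1/((115947 - 190689)*(-88)) + (-23324 + 144994)/351 = -1/88/(-74742) + 121670*(1/351) = -1/74742*(-1/88) + 121670/351 = 1/6577296 + 121670/351 = 266753201557/769543632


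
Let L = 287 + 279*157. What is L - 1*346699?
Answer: -302609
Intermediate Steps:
L = 44090 (L = 287 + 43803 = 44090)
L - 1*346699 = 44090 - 1*346699 = 44090 - 346699 = -302609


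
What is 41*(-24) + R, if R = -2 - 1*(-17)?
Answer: -969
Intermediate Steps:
R = 15 (R = -2 + 17 = 15)
41*(-24) + R = 41*(-24) + 15 = -984 + 15 = -969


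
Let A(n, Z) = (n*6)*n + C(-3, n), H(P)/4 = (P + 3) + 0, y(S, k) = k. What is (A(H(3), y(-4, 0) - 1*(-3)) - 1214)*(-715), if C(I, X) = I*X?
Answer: -1551550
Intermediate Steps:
H(P) = 12 + 4*P (H(P) = 4*((P + 3) + 0) = 4*((3 + P) + 0) = 4*(3 + P) = 12 + 4*P)
A(n, Z) = -3*n + 6*n² (A(n, Z) = (n*6)*n - 3*n = (6*n)*n - 3*n = 6*n² - 3*n = -3*n + 6*n²)
(A(H(3), y(-4, 0) - 1*(-3)) - 1214)*(-715) = (3*(12 + 4*3)*(-1 + 2*(12 + 4*3)) - 1214)*(-715) = (3*(12 + 12)*(-1 + 2*(12 + 12)) - 1214)*(-715) = (3*24*(-1 + 2*24) - 1214)*(-715) = (3*24*(-1 + 48) - 1214)*(-715) = (3*24*47 - 1214)*(-715) = (3384 - 1214)*(-715) = 2170*(-715) = -1551550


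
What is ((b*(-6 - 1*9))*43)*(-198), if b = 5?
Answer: 638550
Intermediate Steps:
((b*(-6 - 1*9))*43)*(-198) = ((5*(-6 - 1*9))*43)*(-198) = ((5*(-6 - 9))*43)*(-198) = ((5*(-15))*43)*(-198) = -75*43*(-198) = -3225*(-198) = 638550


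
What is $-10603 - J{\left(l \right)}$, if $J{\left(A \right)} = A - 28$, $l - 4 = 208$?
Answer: $-10787$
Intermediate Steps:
$l = 212$ ($l = 4 + 208 = 212$)
$J{\left(A \right)} = -28 + A$ ($J{\left(A \right)} = A - 28 = -28 + A$)
$-10603 - J{\left(l \right)} = -10603 - \left(-28 + 212\right) = -10603 - 184 = -10787$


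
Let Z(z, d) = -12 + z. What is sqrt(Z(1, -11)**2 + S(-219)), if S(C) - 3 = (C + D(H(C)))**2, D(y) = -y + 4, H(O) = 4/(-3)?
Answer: sqrt(411997)/3 ≈ 213.96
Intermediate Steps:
H(O) = -4/3 (H(O) = 4*(-1/3) = -4/3)
D(y) = 4 - y
S(C) = 3 + (16/3 + C)**2 (S(C) = 3 + (C + (4 - 1*(-4/3)))**2 = 3 + (C + (4 + 4/3))**2 = 3 + (C + 16/3)**2 = 3 + (16/3 + C)**2)
sqrt(Z(1, -11)**2 + S(-219)) = sqrt((-12 + 1)**2 + (3 + (16 + 3*(-219))**2/9)) = sqrt((-11)**2 + (3 + (16 - 657)**2/9)) = sqrt(121 + (3 + (1/9)*(-641)**2)) = sqrt(121 + (3 + (1/9)*410881)) = sqrt(121 + (3 + 410881/9)) = sqrt(121 + 410908/9) = sqrt(411997/9) = sqrt(411997)/3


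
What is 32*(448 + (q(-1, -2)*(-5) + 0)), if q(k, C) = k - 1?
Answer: 14656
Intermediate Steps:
q(k, C) = -1 + k
32*(448 + (q(-1, -2)*(-5) + 0)) = 32*(448 + ((-1 - 1)*(-5) + 0)) = 32*(448 + (-2*(-5) + 0)) = 32*(448 + (10 + 0)) = 32*(448 + 10) = 32*458 = 14656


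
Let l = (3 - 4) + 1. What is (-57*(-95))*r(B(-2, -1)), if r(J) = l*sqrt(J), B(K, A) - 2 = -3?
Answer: 0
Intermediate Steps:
B(K, A) = -1 (B(K, A) = 2 - 3 = -1)
l = 0 (l = -1 + 1 = 0)
r(J) = 0 (r(J) = 0*sqrt(J) = 0)
(-57*(-95))*r(B(-2, -1)) = -57*(-95)*0 = 5415*0 = 0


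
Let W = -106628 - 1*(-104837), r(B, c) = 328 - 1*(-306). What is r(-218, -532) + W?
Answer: -1157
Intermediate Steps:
r(B, c) = 634 (r(B, c) = 328 + 306 = 634)
W = -1791 (W = -106628 + 104837 = -1791)
r(-218, -532) + W = 634 - 1791 = -1157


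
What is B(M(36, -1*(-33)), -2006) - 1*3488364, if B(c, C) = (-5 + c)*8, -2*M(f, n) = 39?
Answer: -3488560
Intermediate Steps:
M(f, n) = -39/2 (M(f, n) = -1/2*39 = -39/2)
B(c, C) = -40 + 8*c
B(M(36, -1*(-33)), -2006) - 1*3488364 = (-40 + 8*(-39/2)) - 1*3488364 = (-40 - 156) - 3488364 = -196 - 3488364 = -3488560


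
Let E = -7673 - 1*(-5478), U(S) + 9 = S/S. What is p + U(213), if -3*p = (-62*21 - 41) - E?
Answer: -292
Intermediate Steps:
U(S) = -8 (U(S) = -9 + S/S = -9 + 1 = -8)
E = -2195 (E = -7673 + 5478 = -2195)
p = -284 (p = -((-62*21 - 41) - 1*(-2195))/3 = -((-1302 - 41) + 2195)/3 = -(-1343 + 2195)/3 = -⅓*852 = -284)
p + U(213) = -284 - 8 = -292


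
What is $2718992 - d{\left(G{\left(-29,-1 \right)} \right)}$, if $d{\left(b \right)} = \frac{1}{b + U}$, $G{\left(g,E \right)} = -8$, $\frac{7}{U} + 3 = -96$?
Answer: $\frac{2172474707}{799} \approx 2.719 \cdot 10^{6}$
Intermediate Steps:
$U = - \frac{7}{99}$ ($U = \frac{7}{-3 - 96} = \frac{7}{-99} = 7 \left(- \frac{1}{99}\right) = - \frac{7}{99} \approx -0.070707$)
$d{\left(b \right)} = \frac{1}{- \frac{7}{99} + b}$ ($d{\left(b \right)} = \frac{1}{b - \frac{7}{99}} = \frac{1}{- \frac{7}{99} + b}$)
$2718992 - d{\left(G{\left(-29,-1 \right)} \right)} = 2718992 - \frac{99}{-7 + 99 \left(-8\right)} = 2718992 - \frac{99}{-7 - 792} = 2718992 - \frac{99}{-799} = 2718992 - 99 \left(- \frac{1}{799}\right) = 2718992 - - \frac{99}{799} = 2718992 + \frac{99}{799} = \frac{2172474707}{799}$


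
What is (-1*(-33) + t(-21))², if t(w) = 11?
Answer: 1936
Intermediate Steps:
(-1*(-33) + t(-21))² = (-1*(-33) + 11)² = (33 + 11)² = 44² = 1936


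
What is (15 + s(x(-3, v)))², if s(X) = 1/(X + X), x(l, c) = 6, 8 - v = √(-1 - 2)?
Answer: 32761/144 ≈ 227.51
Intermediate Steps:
v = 8 - I*√3 (v = 8 - √(-1 - 2) = 8 - √(-3) = 8 - I*√3 ≈ 8.0 - 1.732*I)
s(X) = 1/(2*X)
(15 + s(x(-3, v)))² = (15 + (½)/6)² = (15 + (½)*(⅙))² = (15 + 1/12)² = (181/12)² = 32761/144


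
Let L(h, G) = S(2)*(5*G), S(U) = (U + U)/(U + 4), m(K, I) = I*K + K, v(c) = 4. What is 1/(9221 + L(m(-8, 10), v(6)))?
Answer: 3/27703 ≈ 0.00010829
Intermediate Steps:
m(K, I) = K + I*K
S(U) = 2*U/(4 + U) (S(U) = (2*U)/(4 + U) = 2*U/(4 + U))
L(h, G) = 10*G/3 (L(h, G) = (2*2/(4 + 2))*(5*G) = (2*2/6)*(5*G) = (2*2*(⅙))*(5*G) = 2*(5*G)/3 = 10*G/3)
1/(9221 + L(m(-8, 10), v(6))) = 1/(9221 + (10/3)*4) = 1/(9221 + 40/3) = 1/(27703/3) = 3/27703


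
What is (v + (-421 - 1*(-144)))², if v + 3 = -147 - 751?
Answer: 1387684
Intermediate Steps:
v = -901 (v = -3 + (-147 - 751) = -3 - 898 = -901)
(v + (-421 - 1*(-144)))² = (-901 + (-421 - 1*(-144)))² = (-901 + (-421 + 144))² = (-901 - 277)² = (-1178)² = 1387684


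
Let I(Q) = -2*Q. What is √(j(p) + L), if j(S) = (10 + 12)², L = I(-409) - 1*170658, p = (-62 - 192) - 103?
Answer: 2*I*√42339 ≈ 411.53*I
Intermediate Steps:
p = -357 (p = -254 - 103 = -357)
L = -169840 (L = -2*(-409) - 1*170658 = 818 - 170658 = -169840)
j(S) = 484 (j(S) = 22² = 484)
√(j(p) + L) = √(484 - 169840) = √(-169356) = 2*I*√42339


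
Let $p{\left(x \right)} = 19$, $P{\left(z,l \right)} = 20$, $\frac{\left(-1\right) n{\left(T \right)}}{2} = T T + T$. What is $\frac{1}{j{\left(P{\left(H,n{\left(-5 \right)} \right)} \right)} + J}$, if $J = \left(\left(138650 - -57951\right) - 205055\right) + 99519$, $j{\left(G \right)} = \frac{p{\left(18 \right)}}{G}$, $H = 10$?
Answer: $\frac{20}{1821319} \approx 1.0981 \cdot 10^{-5}$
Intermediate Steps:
$n{\left(T \right)} = - 2 T - 2 T^{2}$ ($n{\left(T \right)} = - 2 \left(T T + T\right) = - 2 \left(T^{2} + T\right) = - 2 \left(T + T^{2}\right) = - 2 T - 2 T^{2}$)
$j{\left(G \right)} = \frac{19}{G}$
$J = 91065$ ($J = \left(\left(138650 + 57951\right) - 205055\right) + 99519 = \left(196601 - 205055\right) + 99519 = -8454 + 99519 = 91065$)
$\frac{1}{j{\left(P{\left(H,n{\left(-5 \right)} \right)} \right)} + J} = \frac{1}{\frac{19}{20} + 91065} = \frac{1}{\frac{1821319}{20}} = \frac{20}{1821319}$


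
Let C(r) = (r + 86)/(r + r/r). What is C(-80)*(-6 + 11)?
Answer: -30/79 ≈ -0.37975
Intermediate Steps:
C(r) = (86 + r)/(1 + r) (C(r) = (86 + r)/(r + 1) = (86 + r)/(1 + r))
C(-80)*(-6 + 11) = ((86 - 80)/(1 - 80))*(-6 + 11) = (6/(-79))*5 = -1/79*6*5 = -6/79*5 = -30/79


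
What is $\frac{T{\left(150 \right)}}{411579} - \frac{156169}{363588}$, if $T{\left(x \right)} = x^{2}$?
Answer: $- \frac{152019379}{405542508} \approx -0.37485$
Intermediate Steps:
$\frac{T{\left(150 \right)}}{411579} - \frac{156169}{363588} = \frac{150^{2}}{411579} - \frac{156169}{363588} = 22500 \cdot \frac{1}{411579} - \frac{3809}{8868} = \frac{2500}{45731} - \frac{3809}{8868} = - \frac{152019379}{405542508}$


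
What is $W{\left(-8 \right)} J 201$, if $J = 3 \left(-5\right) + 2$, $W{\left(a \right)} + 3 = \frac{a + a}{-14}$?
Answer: $\frac{33969}{7} \approx 4852.7$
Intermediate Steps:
$W{\left(a \right)} = -3 - \frac{a}{7}$ ($W{\left(a \right)} = -3 + \frac{a + a}{-14} = -3 + 2 a \left(- \frac{1}{14}\right) = -3 - \frac{a}{7}$)
$J = -13$ ($J = -15 + 2 = -13$)
$W{\left(-8 \right)} J 201 = \left(-3 - - \frac{8}{7}\right) \left(-13\right) 201 = \left(-3 + \frac{8}{7}\right) \left(-13\right) 201 = \left(- \frac{13}{7}\right) \left(-13\right) 201 = \frac{169}{7} \cdot 201 = \frac{33969}{7}$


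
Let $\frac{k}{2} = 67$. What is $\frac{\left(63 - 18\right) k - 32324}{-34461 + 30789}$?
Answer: $\frac{13147}{1836} \approx 7.1607$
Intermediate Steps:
$k = 134$ ($k = 2 \cdot 67 = 134$)
$\frac{\left(63 - 18\right) k - 32324}{-34461 + 30789} = \frac{\left(63 - 18\right) 134 - 32324}{-34461 + 30789} = \frac{45 \cdot 134 - 32324}{-3672} = \left(6030 - 32324\right) \left(- \frac{1}{3672}\right) = \left(-26294\right) \left(- \frac{1}{3672}\right) = \frac{13147}{1836}$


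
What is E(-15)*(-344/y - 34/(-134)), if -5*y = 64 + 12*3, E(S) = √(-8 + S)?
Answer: 5847*I*√23/335 ≈ 83.705*I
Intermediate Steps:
y = -20 (y = -(64 + 12*3)/5 = -(64 + 36)/5 = -⅕*100 = -20)
E(-15)*(-344/y - 34/(-134)) = √(-8 - 15)*(-344/(-20) - 34/(-134)) = √(-23)*(-344*(-1/20) - 34*(-1/134)) = (I*√23)*(86/5 + 17/67) = (I*√23)*(5847/335) = 5847*I*√23/335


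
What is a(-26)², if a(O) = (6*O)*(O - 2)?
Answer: 19079424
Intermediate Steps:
a(O) = 6*O*(-2 + O) (a(O) = (6*O)*(-2 + O) = 6*O*(-2 + O))
a(-26)² = (6*(-26)*(-2 - 26))² = (6*(-26)*(-28))² = 4368² = 19079424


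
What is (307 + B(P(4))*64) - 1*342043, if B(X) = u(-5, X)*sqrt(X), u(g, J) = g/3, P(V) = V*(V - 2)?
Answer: -341736 - 640*sqrt(2)/3 ≈ -3.4204e+5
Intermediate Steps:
P(V) = V*(-2 + V)
u(g, J) = g/3 (u(g, J) = g*(1/3) = g/3)
B(X) = -5*sqrt(X)/3 (B(X) = ((1/3)*(-5))*sqrt(X) = -5*sqrt(X)/3)
(307 + B(P(4))*64) - 1*342043 = (307 - 5*2*sqrt(-2 + 4)/3*64) - 1*342043 = (307 - 5*2*sqrt(2)/3*64) - 342043 = (307 - 10*sqrt(2)/3*64) - 342043 = (307 - 640*sqrt(2)/3) - 342043 = -341736 - 640*sqrt(2)/3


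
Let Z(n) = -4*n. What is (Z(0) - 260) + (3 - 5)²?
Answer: -256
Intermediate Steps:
Z(n) = -4*n
(Z(0) - 260) + (3 - 5)² = (-4*0 - 260) + (3 - 5)² = (0 - 260) + (-2)² = -260 + 4 = -256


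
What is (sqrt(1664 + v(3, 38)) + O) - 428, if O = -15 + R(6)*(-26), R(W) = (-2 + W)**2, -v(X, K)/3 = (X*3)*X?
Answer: -859 + sqrt(1583) ≈ -819.21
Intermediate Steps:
v(X, K) = -9*X**2 (v(X, K) = -3*X*3*X = -3*3*X*X = -9*X**2)
O = -431 (O = -15 + (-2 + 6)**2*(-26) = -15 + 4**2*(-26) = -15 + 16*(-26) = -15 - 416 = -431)
(sqrt(1664 + v(3, 38)) + O) - 428 = (sqrt(1664 - 9*3**2) - 431) - 428 = (sqrt(1664 - 9*9) - 431) - 428 = (sqrt(1664 - 81) - 431) - 428 = (sqrt(1583) - 431) - 428 = (-431 + sqrt(1583)) - 428 = -859 + sqrt(1583)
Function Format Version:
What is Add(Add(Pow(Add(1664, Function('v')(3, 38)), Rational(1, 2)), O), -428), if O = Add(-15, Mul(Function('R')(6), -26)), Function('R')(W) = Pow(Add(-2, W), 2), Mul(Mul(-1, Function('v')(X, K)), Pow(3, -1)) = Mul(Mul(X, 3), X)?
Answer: Add(-859, Pow(1583, Rational(1, 2))) ≈ -819.21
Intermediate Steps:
Function('v')(X, K) = Mul(-9, Pow(X, 2)) (Function('v')(X, K) = Mul(-3, Mul(Mul(X, 3), X)) = Mul(-3, Mul(Mul(3, X), X)) = Mul(-3, Mul(3, Pow(X, 2))) = Mul(-9, Pow(X, 2)))
O = -431 (O = Add(-15, Mul(Pow(Add(-2, 6), 2), -26)) = Add(-15, Mul(Pow(4, 2), -26)) = Add(-15, Mul(16, -26)) = Add(-15, -416) = -431)
Add(Add(Pow(Add(1664, Function('v')(3, 38)), Rational(1, 2)), O), -428) = Add(Add(Pow(Add(1664, Mul(-9, Pow(3, 2))), Rational(1, 2)), -431), -428) = Add(Add(Pow(Add(1664, Mul(-9, 9)), Rational(1, 2)), -431), -428) = Add(Add(Pow(Add(1664, -81), Rational(1, 2)), -431), -428) = Add(Add(Pow(1583, Rational(1, 2)), -431), -428) = Add(Add(-431, Pow(1583, Rational(1, 2))), -428) = Add(-859, Pow(1583, Rational(1, 2)))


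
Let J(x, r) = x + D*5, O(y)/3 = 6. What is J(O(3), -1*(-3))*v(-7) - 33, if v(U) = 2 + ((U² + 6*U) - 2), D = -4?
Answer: -47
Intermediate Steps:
O(y) = 18 (O(y) = 3*6 = 18)
J(x, r) = -20 + x (J(x, r) = x - 4*5 = x - 20 = -20 + x)
v(U) = U² + 6*U (v(U) = 2 + (-2 + U² + 6*U) = U² + 6*U)
J(O(3), -1*(-3))*v(-7) - 33 = (-20 + 18)*(-7*(6 - 7)) - 33 = -(-14)*(-1) - 33 = -2*7 - 33 = -14 - 33 = -47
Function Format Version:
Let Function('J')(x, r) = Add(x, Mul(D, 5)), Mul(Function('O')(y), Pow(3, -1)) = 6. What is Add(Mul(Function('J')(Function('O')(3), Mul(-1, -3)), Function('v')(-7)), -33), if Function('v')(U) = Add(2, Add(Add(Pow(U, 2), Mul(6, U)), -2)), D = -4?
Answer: -47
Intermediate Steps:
Function('O')(y) = 18 (Function('O')(y) = Mul(3, 6) = 18)
Function('J')(x, r) = Add(-20, x) (Function('J')(x, r) = Add(x, Mul(-4, 5)) = Add(x, -20) = Add(-20, x))
Function('v')(U) = Add(Pow(U, 2), Mul(6, U)) (Function('v')(U) = Add(2, Add(-2, Pow(U, 2), Mul(6, U))) = Add(Pow(U, 2), Mul(6, U)))
Add(Mul(Function('J')(Function('O')(3), Mul(-1, -3)), Function('v')(-7)), -33) = Add(Mul(Add(-20, 18), Mul(-7, Add(6, -7))), -33) = Add(Mul(-2, Mul(-7, -1)), -33) = Add(Mul(-2, 7), -33) = Add(-14, -33) = -47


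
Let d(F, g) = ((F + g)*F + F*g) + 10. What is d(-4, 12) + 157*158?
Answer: 24736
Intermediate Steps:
d(F, g) = 10 + F*g + F*(F + g) (d(F, g) = (F*(F + g) + F*g) + 10 = (F*g + F*(F + g)) + 10 = 10 + F*g + F*(F + g))
d(-4, 12) + 157*158 = (10 + (-4)² + 2*(-4)*12) + 157*158 = (10 + 16 - 96) + 24806 = -70 + 24806 = 24736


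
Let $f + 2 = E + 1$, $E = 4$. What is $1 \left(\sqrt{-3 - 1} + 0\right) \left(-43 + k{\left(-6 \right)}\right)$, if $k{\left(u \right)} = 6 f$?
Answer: $- 50 i \approx - 50.0 i$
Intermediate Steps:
$f = 3$ ($f = -2 + \left(4 + 1\right) = -2 + 5 = 3$)
$k{\left(u \right)} = 18$ ($k{\left(u \right)} = 6 \cdot 3 = 18$)
$1 \left(\sqrt{-3 - 1} + 0\right) \left(-43 + k{\left(-6 \right)}\right) = 1 \left(\sqrt{-3 - 1} + 0\right) \left(-43 + 18\right) = 1 \left(\sqrt{-4} + 0\right) \left(-25\right) = 1 \left(2 i + 0\right) \left(-25\right) = 1 \cdot 2 i \left(-25\right) = 2 i \left(-25\right) = - 50 i$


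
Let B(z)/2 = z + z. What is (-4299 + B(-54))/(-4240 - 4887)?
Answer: 4515/9127 ≈ 0.49469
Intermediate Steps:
B(z) = 4*z (B(z) = 2*(z + z) = 2*(2*z) = 4*z)
(-4299 + B(-54))/(-4240 - 4887) = (-4299 + 4*(-54))/(-4240 - 4887) = (-4299 - 216)/(-9127) = -4515*(-1/9127) = 4515/9127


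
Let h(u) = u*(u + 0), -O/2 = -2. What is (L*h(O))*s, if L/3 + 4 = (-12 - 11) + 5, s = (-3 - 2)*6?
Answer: 31680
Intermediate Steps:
O = 4 (O = -2*(-2) = 4)
h(u) = u² (h(u) = u*u = u²)
s = -30 (s = -5*6 = -30)
L = -66 (L = -12 + 3*((-12 - 11) + 5) = -12 + 3*(-23 + 5) = -12 + 3*(-18) = -12 - 54 = -66)
(L*h(O))*s = -66*4²*(-30) = -66*16*(-30) = -1056*(-30) = 31680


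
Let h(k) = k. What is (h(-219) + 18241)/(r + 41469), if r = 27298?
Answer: 18022/68767 ≈ 0.26207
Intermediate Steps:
(h(-219) + 18241)/(r + 41469) = (-219 + 18241)/(27298 + 41469) = 18022/68767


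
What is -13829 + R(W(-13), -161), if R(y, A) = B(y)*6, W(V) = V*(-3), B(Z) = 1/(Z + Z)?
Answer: -179776/13 ≈ -13829.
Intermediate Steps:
B(Z) = 1/(2*Z)
W(V) = -3*V
R(y, A) = 3/y (R(y, A) = (1/(2*y))*6 = 3/y)
-13829 + R(W(-13), -161) = -13829 + 3/((-3*(-13))) = -13829 + 3/39 = -13829 + 3*(1/39) = -13829 + 1/13 = -179776/13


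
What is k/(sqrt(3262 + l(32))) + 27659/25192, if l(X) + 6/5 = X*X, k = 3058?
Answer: 27659/25192 + 1529*sqrt(6695)/2678 ≈ 47.815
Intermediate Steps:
l(X) = -6/5 + X**2 (l(X) = -6/5 + X*X = -6/5 + X**2)
k/(sqrt(3262 + l(32))) + 27659/25192 = 3058/(sqrt(3262 + (-6/5 + 32**2))) + 27659/25192 = 3058/(sqrt(3262 + (-6/5 + 1024))) + 27659*(1/25192) = 3058/(sqrt(3262 + 5114/5)) + 27659/25192 = 3058/(sqrt(21424/5)) + 27659/25192 = 3058/((4*sqrt(6695)/5)) + 27659/25192 = 3058*(sqrt(6695)/5356) + 27659/25192 = 1529*sqrt(6695)/2678 + 27659/25192 = 27659/25192 + 1529*sqrt(6695)/2678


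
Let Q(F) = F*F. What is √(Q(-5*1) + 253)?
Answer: √278 ≈ 16.673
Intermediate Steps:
Q(F) = F²
√(Q(-5*1) + 253) = √((-5*1)² + 253) = √((-5)² + 253) = √(25 + 253) = √278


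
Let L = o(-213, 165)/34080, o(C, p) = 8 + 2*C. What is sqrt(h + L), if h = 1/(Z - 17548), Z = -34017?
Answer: I*sqrt(948444790785)/8786676 ≈ 0.11084*I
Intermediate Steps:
h = -1/51565 (h = 1/(-34017 - 17548) = 1/(-51565) = -1/51565 ≈ -1.9393e-5)
L = -209/17040 (L = (8 + 2*(-213))/34080 = (8 - 426)*(1/34080) = -418*1/34080 = -209/17040 ≈ -0.012265)
sqrt(h + L) = sqrt(-1/51565 - 209/17040) = sqrt(-431765/35146704) = I*sqrt(948444790785)/8786676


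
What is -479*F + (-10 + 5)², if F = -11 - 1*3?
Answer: 6731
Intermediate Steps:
F = -14 (F = -11 - 3 = -14)
-479*F + (-10 + 5)² = -479*(-14) + (-10 + 5)² = 6706 + (-5)² = 6706 + 25 = 6731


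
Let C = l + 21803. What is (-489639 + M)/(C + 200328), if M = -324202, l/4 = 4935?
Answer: -116263/34553 ≈ -3.3648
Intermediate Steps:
l = 19740 (l = 4*4935 = 19740)
C = 41543 (C = 19740 + 21803 = 41543)
(-489639 + M)/(C + 200328) = (-489639 - 324202)/(41543 + 200328) = -813841/241871 = -813841*1/241871 = -116263/34553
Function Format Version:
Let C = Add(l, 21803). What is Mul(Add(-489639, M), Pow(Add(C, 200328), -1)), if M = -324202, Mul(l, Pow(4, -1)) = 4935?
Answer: Rational(-116263, 34553) ≈ -3.3648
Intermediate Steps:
l = 19740 (l = Mul(4, 4935) = 19740)
C = 41543 (C = Add(19740, 21803) = 41543)
Mul(Add(-489639, M), Pow(Add(C, 200328), -1)) = Mul(Add(-489639, -324202), Pow(Add(41543, 200328), -1)) = Mul(-813841, Pow(241871, -1)) = Mul(-813841, Rational(1, 241871)) = Rational(-116263, 34553)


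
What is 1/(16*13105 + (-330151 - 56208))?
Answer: -1/176679 ≈ -5.6600e-6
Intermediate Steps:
1/(16*13105 + (-330151 - 56208)) = 1/(209680 - 386359) = 1/(-176679) = -1/176679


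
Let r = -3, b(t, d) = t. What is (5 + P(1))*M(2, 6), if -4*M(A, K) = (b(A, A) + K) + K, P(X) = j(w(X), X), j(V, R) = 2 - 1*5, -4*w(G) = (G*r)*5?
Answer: -7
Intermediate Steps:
w(G) = 15*G/4 (w(G) = -G*(-3)*5/4 = -(-3*G)*5/4 = -(-15)*G/4 = 15*G/4)
j(V, R) = -3 (j(V, R) = 2 - 5 = -3)
P(X) = -3
M(A, K) = -K/2 - A/4 (M(A, K) = -((A + K) + K)/4 = -(A + 2*K)/4 = -K/2 - A/4)
(5 + P(1))*M(2, 6) = (5 - 3)*(-½*6 - ¼*2) = 2*(-3 - ½) = 2*(-7/2) = -7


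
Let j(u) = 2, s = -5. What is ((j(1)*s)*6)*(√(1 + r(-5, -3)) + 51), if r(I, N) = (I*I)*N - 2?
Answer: -3060 - 120*I*√19 ≈ -3060.0 - 523.07*I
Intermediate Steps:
r(I, N) = -2 + N*I² (r(I, N) = I²*N - 2 = N*I² - 2 = -2 + N*I²)
((j(1)*s)*6)*(√(1 + r(-5, -3)) + 51) = ((2*(-5))*6)*(√(1 + (-2 - 3*(-5)²)) + 51) = (-10*6)*(√(1 + (-2 - 3*25)) + 51) = -60*(√(1 + (-2 - 75)) + 51) = -60*(√(1 - 77) + 51) = -60*(√(-76) + 51) = -60*(2*I*√19 + 51) = -60*(51 + 2*I*√19) = -3060 - 120*I*√19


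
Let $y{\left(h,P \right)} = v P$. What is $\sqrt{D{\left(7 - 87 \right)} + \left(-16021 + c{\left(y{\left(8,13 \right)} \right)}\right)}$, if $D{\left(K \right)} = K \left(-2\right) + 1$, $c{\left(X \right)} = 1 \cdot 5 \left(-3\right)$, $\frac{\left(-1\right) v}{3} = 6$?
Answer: $5 i \sqrt{635} \approx 126.0 i$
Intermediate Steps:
$v = -18$ ($v = \left(-3\right) 6 = -18$)
$y{\left(h,P \right)} = - 18 P$
$c{\left(X \right)} = -15$ ($c{\left(X \right)} = 5 \left(-3\right) = -15$)
$D{\left(K \right)} = 1 - 2 K$ ($D{\left(K \right)} = - 2 K + 1 = 1 - 2 K$)
$\sqrt{D{\left(7 - 87 \right)} + \left(-16021 + c{\left(y{\left(8,13 \right)} \right)}\right)} = \sqrt{\left(1 - 2 \left(7 - 87\right)\right) - 16036} = \sqrt{\left(1 - -160\right) - 16036} = \sqrt{\left(1 + 160\right) - 16036} = \sqrt{161 - 16036} = \sqrt{-15875} = 5 i \sqrt{635}$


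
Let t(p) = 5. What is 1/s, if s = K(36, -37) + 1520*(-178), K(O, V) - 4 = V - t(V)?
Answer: -1/270598 ≈ -3.6955e-6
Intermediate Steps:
K(O, V) = -1 + V (K(O, V) = 4 + (V - 1*5) = 4 + (V - 5) = 4 + (-5 + V) = -1 + V)
s = -270598 (s = (-1 - 37) + 1520*(-178) = -38 - 270560 = -270598)
1/s = 1/(-270598) = -1/270598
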